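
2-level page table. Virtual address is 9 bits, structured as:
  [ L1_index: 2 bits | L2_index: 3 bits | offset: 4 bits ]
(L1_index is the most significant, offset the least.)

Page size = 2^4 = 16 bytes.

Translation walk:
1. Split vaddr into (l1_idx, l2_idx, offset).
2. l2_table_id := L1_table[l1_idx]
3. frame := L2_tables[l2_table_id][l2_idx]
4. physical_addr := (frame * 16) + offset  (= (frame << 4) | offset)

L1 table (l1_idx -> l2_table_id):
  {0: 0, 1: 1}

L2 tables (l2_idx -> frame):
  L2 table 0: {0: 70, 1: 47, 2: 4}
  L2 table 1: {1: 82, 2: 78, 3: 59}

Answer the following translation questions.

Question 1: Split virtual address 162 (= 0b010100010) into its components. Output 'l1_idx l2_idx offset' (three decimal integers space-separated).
Answer: 1 2 2

Derivation:
vaddr = 162 = 0b010100010
  top 2 bits -> l1_idx = 1
  next 3 bits -> l2_idx = 2
  bottom 4 bits -> offset = 2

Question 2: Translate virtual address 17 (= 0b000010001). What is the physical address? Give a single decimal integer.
vaddr = 17 = 0b000010001
Split: l1_idx=0, l2_idx=1, offset=1
L1[0] = 0
L2[0][1] = 47
paddr = 47 * 16 + 1 = 753

Answer: 753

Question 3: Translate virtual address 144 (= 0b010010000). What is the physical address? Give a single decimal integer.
Answer: 1312

Derivation:
vaddr = 144 = 0b010010000
Split: l1_idx=1, l2_idx=1, offset=0
L1[1] = 1
L2[1][1] = 82
paddr = 82 * 16 + 0 = 1312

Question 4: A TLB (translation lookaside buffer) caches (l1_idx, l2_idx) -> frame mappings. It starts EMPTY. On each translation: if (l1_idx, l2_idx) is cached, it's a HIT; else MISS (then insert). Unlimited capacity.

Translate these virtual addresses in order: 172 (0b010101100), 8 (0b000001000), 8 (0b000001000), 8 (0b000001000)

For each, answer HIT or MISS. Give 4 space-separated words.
Answer: MISS MISS HIT HIT

Derivation:
vaddr=172: (1,2) not in TLB -> MISS, insert
vaddr=8: (0,0) not in TLB -> MISS, insert
vaddr=8: (0,0) in TLB -> HIT
vaddr=8: (0,0) in TLB -> HIT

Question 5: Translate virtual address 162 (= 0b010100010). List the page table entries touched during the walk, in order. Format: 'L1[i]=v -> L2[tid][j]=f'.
Answer: L1[1]=1 -> L2[1][2]=78

Derivation:
vaddr = 162 = 0b010100010
Split: l1_idx=1, l2_idx=2, offset=2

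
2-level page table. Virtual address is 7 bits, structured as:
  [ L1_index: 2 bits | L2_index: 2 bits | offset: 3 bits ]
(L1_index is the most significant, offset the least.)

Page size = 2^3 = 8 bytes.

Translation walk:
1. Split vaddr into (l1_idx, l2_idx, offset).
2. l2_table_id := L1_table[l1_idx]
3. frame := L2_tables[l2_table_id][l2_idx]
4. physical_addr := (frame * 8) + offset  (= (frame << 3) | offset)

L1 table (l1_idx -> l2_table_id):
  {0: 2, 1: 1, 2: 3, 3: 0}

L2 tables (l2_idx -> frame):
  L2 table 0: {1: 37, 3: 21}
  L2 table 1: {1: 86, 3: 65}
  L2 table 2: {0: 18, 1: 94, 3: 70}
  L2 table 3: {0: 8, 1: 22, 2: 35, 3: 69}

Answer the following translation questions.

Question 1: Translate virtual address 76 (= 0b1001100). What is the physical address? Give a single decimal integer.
Answer: 180

Derivation:
vaddr = 76 = 0b1001100
Split: l1_idx=2, l2_idx=1, offset=4
L1[2] = 3
L2[3][1] = 22
paddr = 22 * 8 + 4 = 180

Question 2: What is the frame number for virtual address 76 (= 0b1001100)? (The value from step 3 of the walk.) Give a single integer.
vaddr = 76: l1_idx=2, l2_idx=1
L1[2] = 3; L2[3][1] = 22

Answer: 22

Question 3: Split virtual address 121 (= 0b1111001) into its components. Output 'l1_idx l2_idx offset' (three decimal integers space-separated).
vaddr = 121 = 0b1111001
  top 2 bits -> l1_idx = 3
  next 2 bits -> l2_idx = 3
  bottom 3 bits -> offset = 1

Answer: 3 3 1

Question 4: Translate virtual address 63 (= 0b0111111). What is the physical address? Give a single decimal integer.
vaddr = 63 = 0b0111111
Split: l1_idx=1, l2_idx=3, offset=7
L1[1] = 1
L2[1][3] = 65
paddr = 65 * 8 + 7 = 527

Answer: 527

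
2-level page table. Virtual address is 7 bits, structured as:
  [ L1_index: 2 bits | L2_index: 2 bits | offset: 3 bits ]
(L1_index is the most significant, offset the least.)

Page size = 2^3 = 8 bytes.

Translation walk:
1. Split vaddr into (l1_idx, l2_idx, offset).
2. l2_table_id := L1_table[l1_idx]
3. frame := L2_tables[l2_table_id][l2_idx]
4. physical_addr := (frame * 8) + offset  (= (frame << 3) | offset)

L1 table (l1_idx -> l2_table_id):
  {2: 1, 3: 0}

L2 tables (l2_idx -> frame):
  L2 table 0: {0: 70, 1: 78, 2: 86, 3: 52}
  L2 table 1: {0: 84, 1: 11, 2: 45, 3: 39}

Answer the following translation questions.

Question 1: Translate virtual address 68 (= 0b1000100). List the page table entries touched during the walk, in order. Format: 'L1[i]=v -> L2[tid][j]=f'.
Answer: L1[2]=1 -> L2[1][0]=84

Derivation:
vaddr = 68 = 0b1000100
Split: l1_idx=2, l2_idx=0, offset=4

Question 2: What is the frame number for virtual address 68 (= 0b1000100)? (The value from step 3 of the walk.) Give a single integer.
vaddr = 68: l1_idx=2, l2_idx=0
L1[2] = 1; L2[1][0] = 84

Answer: 84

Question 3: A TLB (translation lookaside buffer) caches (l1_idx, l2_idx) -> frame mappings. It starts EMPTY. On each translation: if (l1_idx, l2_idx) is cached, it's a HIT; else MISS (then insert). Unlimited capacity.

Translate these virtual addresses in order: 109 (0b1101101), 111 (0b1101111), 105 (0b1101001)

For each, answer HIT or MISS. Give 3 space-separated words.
vaddr=109: (3,1) not in TLB -> MISS, insert
vaddr=111: (3,1) in TLB -> HIT
vaddr=105: (3,1) in TLB -> HIT

Answer: MISS HIT HIT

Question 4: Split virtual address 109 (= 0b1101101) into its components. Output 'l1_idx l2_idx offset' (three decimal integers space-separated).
Answer: 3 1 5

Derivation:
vaddr = 109 = 0b1101101
  top 2 bits -> l1_idx = 3
  next 2 bits -> l2_idx = 1
  bottom 3 bits -> offset = 5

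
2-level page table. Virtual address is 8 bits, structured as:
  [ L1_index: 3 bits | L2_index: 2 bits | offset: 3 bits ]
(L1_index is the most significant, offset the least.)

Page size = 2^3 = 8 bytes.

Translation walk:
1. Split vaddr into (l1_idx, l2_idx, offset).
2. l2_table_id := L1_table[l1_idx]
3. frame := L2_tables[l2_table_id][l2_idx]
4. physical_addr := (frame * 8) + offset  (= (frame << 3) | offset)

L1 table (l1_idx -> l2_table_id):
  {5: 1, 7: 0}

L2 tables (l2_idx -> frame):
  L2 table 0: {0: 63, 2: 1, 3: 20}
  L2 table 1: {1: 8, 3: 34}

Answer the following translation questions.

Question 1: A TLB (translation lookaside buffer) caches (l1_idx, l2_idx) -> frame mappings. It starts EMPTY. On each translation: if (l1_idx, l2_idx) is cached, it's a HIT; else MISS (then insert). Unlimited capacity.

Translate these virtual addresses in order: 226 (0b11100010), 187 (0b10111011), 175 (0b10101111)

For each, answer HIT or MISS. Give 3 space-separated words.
Answer: MISS MISS MISS

Derivation:
vaddr=226: (7,0) not in TLB -> MISS, insert
vaddr=187: (5,3) not in TLB -> MISS, insert
vaddr=175: (5,1) not in TLB -> MISS, insert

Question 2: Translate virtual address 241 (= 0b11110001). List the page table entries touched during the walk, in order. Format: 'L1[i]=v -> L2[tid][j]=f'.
Answer: L1[7]=0 -> L2[0][2]=1

Derivation:
vaddr = 241 = 0b11110001
Split: l1_idx=7, l2_idx=2, offset=1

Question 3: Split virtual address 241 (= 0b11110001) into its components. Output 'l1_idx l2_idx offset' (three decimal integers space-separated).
Answer: 7 2 1

Derivation:
vaddr = 241 = 0b11110001
  top 3 bits -> l1_idx = 7
  next 2 bits -> l2_idx = 2
  bottom 3 bits -> offset = 1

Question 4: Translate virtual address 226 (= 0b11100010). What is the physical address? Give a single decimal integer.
vaddr = 226 = 0b11100010
Split: l1_idx=7, l2_idx=0, offset=2
L1[7] = 0
L2[0][0] = 63
paddr = 63 * 8 + 2 = 506

Answer: 506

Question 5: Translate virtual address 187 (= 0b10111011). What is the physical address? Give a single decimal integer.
vaddr = 187 = 0b10111011
Split: l1_idx=5, l2_idx=3, offset=3
L1[5] = 1
L2[1][3] = 34
paddr = 34 * 8 + 3 = 275

Answer: 275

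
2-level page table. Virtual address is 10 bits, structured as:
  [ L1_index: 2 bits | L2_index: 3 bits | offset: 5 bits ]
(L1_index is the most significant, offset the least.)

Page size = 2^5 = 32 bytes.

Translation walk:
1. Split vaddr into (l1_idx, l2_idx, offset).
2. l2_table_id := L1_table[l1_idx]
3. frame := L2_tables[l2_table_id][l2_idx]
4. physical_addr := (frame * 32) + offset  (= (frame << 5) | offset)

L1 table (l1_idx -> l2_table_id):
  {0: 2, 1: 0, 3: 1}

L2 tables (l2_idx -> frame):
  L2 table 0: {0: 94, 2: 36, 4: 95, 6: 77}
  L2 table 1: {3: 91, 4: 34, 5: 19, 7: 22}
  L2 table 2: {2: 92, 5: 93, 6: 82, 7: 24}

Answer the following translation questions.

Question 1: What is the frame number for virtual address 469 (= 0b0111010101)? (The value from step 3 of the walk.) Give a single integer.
vaddr = 469: l1_idx=1, l2_idx=6
L1[1] = 0; L2[0][6] = 77

Answer: 77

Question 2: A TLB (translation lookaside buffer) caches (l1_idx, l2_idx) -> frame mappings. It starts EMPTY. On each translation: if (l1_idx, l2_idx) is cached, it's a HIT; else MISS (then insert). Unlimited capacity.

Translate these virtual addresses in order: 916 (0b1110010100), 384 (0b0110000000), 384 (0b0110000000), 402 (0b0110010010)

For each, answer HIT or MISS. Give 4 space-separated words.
Answer: MISS MISS HIT HIT

Derivation:
vaddr=916: (3,4) not in TLB -> MISS, insert
vaddr=384: (1,4) not in TLB -> MISS, insert
vaddr=384: (1,4) in TLB -> HIT
vaddr=402: (1,4) in TLB -> HIT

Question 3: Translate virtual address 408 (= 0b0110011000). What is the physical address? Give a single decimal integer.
vaddr = 408 = 0b0110011000
Split: l1_idx=1, l2_idx=4, offset=24
L1[1] = 0
L2[0][4] = 95
paddr = 95 * 32 + 24 = 3064

Answer: 3064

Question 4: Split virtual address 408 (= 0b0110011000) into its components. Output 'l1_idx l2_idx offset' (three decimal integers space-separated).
vaddr = 408 = 0b0110011000
  top 2 bits -> l1_idx = 1
  next 3 bits -> l2_idx = 4
  bottom 5 bits -> offset = 24

Answer: 1 4 24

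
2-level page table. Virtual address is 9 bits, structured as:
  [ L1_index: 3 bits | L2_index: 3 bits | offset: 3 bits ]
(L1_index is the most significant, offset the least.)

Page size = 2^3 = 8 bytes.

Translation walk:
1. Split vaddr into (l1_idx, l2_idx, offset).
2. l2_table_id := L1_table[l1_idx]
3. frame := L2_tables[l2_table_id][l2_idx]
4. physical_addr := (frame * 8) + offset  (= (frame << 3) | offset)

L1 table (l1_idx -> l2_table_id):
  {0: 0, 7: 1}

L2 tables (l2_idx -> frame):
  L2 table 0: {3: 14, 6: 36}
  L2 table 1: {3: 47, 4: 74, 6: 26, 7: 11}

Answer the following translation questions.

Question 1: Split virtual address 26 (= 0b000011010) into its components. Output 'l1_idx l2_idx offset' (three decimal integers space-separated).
Answer: 0 3 2

Derivation:
vaddr = 26 = 0b000011010
  top 3 bits -> l1_idx = 0
  next 3 bits -> l2_idx = 3
  bottom 3 bits -> offset = 2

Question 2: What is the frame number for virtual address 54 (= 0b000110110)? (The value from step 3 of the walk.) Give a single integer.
Answer: 36

Derivation:
vaddr = 54: l1_idx=0, l2_idx=6
L1[0] = 0; L2[0][6] = 36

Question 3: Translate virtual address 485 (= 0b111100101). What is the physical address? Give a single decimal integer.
vaddr = 485 = 0b111100101
Split: l1_idx=7, l2_idx=4, offset=5
L1[7] = 1
L2[1][4] = 74
paddr = 74 * 8 + 5 = 597

Answer: 597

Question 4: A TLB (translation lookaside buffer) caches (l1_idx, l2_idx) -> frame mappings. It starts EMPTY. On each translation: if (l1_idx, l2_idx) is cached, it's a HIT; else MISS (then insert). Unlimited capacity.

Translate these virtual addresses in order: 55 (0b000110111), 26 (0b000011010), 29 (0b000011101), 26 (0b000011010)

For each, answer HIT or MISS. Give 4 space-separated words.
Answer: MISS MISS HIT HIT

Derivation:
vaddr=55: (0,6) not in TLB -> MISS, insert
vaddr=26: (0,3) not in TLB -> MISS, insert
vaddr=29: (0,3) in TLB -> HIT
vaddr=26: (0,3) in TLB -> HIT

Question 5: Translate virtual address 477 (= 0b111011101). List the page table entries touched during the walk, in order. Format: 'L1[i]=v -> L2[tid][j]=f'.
vaddr = 477 = 0b111011101
Split: l1_idx=7, l2_idx=3, offset=5

Answer: L1[7]=1 -> L2[1][3]=47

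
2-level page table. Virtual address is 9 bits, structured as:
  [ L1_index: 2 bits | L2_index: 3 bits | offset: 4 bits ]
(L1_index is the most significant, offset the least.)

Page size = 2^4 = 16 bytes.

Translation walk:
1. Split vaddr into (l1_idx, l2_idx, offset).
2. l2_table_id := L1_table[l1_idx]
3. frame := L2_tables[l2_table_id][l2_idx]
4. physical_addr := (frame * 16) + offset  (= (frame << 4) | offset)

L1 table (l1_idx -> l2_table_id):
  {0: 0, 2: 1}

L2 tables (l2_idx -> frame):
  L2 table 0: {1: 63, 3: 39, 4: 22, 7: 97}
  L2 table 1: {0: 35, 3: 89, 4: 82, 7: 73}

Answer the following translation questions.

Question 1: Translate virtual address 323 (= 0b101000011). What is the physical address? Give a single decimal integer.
Answer: 1315

Derivation:
vaddr = 323 = 0b101000011
Split: l1_idx=2, l2_idx=4, offset=3
L1[2] = 1
L2[1][4] = 82
paddr = 82 * 16 + 3 = 1315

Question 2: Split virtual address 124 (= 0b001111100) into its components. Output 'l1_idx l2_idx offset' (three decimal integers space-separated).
Answer: 0 7 12

Derivation:
vaddr = 124 = 0b001111100
  top 2 bits -> l1_idx = 0
  next 3 bits -> l2_idx = 7
  bottom 4 bits -> offset = 12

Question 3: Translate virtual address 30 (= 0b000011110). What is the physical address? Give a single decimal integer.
vaddr = 30 = 0b000011110
Split: l1_idx=0, l2_idx=1, offset=14
L1[0] = 0
L2[0][1] = 63
paddr = 63 * 16 + 14 = 1022

Answer: 1022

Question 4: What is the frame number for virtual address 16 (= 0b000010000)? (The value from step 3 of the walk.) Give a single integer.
vaddr = 16: l1_idx=0, l2_idx=1
L1[0] = 0; L2[0][1] = 63

Answer: 63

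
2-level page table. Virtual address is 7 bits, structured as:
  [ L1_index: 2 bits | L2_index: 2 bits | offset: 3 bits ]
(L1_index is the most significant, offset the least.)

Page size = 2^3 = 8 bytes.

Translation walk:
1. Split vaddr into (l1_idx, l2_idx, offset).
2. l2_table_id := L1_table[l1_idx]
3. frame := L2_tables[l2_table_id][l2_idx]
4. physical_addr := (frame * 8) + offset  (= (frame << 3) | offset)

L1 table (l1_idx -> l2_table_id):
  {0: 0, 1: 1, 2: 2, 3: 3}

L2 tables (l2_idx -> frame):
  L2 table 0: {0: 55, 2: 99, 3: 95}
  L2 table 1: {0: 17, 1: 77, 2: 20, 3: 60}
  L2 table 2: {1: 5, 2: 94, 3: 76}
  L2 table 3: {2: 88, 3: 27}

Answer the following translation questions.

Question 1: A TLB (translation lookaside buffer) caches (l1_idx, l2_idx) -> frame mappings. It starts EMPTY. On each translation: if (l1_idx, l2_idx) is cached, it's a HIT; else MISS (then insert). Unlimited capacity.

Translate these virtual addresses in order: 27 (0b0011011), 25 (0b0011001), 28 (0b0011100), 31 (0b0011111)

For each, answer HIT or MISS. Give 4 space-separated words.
vaddr=27: (0,3) not in TLB -> MISS, insert
vaddr=25: (0,3) in TLB -> HIT
vaddr=28: (0,3) in TLB -> HIT
vaddr=31: (0,3) in TLB -> HIT

Answer: MISS HIT HIT HIT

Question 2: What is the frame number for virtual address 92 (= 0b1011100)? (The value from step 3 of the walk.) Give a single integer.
Answer: 76

Derivation:
vaddr = 92: l1_idx=2, l2_idx=3
L1[2] = 2; L2[2][3] = 76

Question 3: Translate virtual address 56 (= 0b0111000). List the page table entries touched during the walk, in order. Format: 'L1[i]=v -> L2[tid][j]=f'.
Answer: L1[1]=1 -> L2[1][3]=60

Derivation:
vaddr = 56 = 0b0111000
Split: l1_idx=1, l2_idx=3, offset=0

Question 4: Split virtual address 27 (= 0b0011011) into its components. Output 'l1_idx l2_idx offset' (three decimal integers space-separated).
Answer: 0 3 3

Derivation:
vaddr = 27 = 0b0011011
  top 2 bits -> l1_idx = 0
  next 2 bits -> l2_idx = 3
  bottom 3 bits -> offset = 3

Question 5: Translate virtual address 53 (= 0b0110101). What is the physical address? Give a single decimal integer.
vaddr = 53 = 0b0110101
Split: l1_idx=1, l2_idx=2, offset=5
L1[1] = 1
L2[1][2] = 20
paddr = 20 * 8 + 5 = 165

Answer: 165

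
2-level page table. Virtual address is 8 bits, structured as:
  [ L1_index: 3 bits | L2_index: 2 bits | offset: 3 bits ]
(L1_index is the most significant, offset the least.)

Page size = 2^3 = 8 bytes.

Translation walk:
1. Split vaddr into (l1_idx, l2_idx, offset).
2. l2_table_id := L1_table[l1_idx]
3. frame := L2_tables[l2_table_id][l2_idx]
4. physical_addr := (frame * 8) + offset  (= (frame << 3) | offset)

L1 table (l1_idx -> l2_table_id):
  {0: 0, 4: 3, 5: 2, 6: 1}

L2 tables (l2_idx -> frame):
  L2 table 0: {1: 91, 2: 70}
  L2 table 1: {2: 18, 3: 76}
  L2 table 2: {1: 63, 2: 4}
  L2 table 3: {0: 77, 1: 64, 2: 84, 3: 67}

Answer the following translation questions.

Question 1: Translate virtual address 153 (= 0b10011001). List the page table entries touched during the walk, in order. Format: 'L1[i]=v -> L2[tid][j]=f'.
vaddr = 153 = 0b10011001
Split: l1_idx=4, l2_idx=3, offset=1

Answer: L1[4]=3 -> L2[3][3]=67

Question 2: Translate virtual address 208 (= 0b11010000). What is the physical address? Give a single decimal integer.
vaddr = 208 = 0b11010000
Split: l1_idx=6, l2_idx=2, offset=0
L1[6] = 1
L2[1][2] = 18
paddr = 18 * 8 + 0 = 144

Answer: 144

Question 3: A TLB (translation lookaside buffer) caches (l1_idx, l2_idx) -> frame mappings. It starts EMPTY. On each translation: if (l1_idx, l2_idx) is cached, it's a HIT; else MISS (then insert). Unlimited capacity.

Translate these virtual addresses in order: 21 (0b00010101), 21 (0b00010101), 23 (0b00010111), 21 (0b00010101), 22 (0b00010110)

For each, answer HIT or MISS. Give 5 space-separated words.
Answer: MISS HIT HIT HIT HIT

Derivation:
vaddr=21: (0,2) not in TLB -> MISS, insert
vaddr=21: (0,2) in TLB -> HIT
vaddr=23: (0,2) in TLB -> HIT
vaddr=21: (0,2) in TLB -> HIT
vaddr=22: (0,2) in TLB -> HIT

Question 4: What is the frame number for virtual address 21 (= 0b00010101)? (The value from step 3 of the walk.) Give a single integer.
Answer: 70

Derivation:
vaddr = 21: l1_idx=0, l2_idx=2
L1[0] = 0; L2[0][2] = 70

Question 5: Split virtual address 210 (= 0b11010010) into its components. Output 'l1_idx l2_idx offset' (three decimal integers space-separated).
Answer: 6 2 2

Derivation:
vaddr = 210 = 0b11010010
  top 3 bits -> l1_idx = 6
  next 2 bits -> l2_idx = 2
  bottom 3 bits -> offset = 2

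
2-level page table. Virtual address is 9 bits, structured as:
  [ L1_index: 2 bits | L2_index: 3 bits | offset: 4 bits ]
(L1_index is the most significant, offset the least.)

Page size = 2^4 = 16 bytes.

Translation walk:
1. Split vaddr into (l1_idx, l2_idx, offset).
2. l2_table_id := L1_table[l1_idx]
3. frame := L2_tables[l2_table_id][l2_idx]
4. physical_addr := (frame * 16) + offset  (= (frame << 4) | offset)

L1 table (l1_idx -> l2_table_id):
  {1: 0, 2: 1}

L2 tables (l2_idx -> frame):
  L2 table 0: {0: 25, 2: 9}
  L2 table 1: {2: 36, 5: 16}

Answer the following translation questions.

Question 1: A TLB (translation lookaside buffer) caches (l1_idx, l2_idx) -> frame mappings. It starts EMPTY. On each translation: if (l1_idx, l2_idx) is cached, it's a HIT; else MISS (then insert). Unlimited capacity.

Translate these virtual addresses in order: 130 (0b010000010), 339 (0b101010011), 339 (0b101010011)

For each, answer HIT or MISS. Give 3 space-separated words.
vaddr=130: (1,0) not in TLB -> MISS, insert
vaddr=339: (2,5) not in TLB -> MISS, insert
vaddr=339: (2,5) in TLB -> HIT

Answer: MISS MISS HIT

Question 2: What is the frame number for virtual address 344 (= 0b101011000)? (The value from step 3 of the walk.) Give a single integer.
vaddr = 344: l1_idx=2, l2_idx=5
L1[2] = 1; L2[1][5] = 16

Answer: 16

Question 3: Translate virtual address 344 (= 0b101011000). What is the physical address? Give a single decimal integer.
Answer: 264

Derivation:
vaddr = 344 = 0b101011000
Split: l1_idx=2, l2_idx=5, offset=8
L1[2] = 1
L2[1][5] = 16
paddr = 16 * 16 + 8 = 264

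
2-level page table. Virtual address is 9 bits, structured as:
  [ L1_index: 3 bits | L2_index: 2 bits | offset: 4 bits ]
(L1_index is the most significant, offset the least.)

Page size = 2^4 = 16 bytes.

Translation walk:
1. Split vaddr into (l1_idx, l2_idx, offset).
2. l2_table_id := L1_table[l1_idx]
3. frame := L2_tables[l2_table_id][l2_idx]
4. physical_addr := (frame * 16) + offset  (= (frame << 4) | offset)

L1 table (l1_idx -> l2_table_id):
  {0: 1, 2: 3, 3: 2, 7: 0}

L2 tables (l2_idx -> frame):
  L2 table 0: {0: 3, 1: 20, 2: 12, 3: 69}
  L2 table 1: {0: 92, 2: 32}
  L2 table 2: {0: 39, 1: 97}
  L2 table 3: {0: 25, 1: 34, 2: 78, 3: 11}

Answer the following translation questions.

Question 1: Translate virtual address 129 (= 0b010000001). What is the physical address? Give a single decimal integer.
vaddr = 129 = 0b010000001
Split: l1_idx=2, l2_idx=0, offset=1
L1[2] = 3
L2[3][0] = 25
paddr = 25 * 16 + 1 = 401

Answer: 401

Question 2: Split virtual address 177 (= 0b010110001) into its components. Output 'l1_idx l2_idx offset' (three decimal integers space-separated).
vaddr = 177 = 0b010110001
  top 3 bits -> l1_idx = 2
  next 2 bits -> l2_idx = 3
  bottom 4 bits -> offset = 1

Answer: 2 3 1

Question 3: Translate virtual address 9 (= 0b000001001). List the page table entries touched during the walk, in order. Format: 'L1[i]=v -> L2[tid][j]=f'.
Answer: L1[0]=1 -> L2[1][0]=92

Derivation:
vaddr = 9 = 0b000001001
Split: l1_idx=0, l2_idx=0, offset=9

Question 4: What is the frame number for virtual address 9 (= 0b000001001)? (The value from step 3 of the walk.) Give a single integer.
vaddr = 9: l1_idx=0, l2_idx=0
L1[0] = 1; L2[1][0] = 92

Answer: 92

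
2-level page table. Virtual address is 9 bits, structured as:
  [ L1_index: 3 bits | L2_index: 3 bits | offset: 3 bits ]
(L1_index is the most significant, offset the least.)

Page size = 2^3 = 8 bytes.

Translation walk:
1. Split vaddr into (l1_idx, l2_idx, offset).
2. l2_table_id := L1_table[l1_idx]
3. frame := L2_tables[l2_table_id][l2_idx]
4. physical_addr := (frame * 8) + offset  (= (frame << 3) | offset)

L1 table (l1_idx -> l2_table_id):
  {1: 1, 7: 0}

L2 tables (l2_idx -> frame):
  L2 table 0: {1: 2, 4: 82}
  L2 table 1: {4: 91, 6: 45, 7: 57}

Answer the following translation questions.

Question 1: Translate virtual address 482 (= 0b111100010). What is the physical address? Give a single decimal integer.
vaddr = 482 = 0b111100010
Split: l1_idx=7, l2_idx=4, offset=2
L1[7] = 0
L2[0][4] = 82
paddr = 82 * 8 + 2 = 658

Answer: 658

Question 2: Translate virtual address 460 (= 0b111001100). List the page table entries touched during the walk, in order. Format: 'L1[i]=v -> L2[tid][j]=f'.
Answer: L1[7]=0 -> L2[0][1]=2

Derivation:
vaddr = 460 = 0b111001100
Split: l1_idx=7, l2_idx=1, offset=4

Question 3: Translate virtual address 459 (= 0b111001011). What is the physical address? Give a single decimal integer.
Answer: 19

Derivation:
vaddr = 459 = 0b111001011
Split: l1_idx=7, l2_idx=1, offset=3
L1[7] = 0
L2[0][1] = 2
paddr = 2 * 8 + 3 = 19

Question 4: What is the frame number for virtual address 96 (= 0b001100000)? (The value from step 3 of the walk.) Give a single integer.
vaddr = 96: l1_idx=1, l2_idx=4
L1[1] = 1; L2[1][4] = 91

Answer: 91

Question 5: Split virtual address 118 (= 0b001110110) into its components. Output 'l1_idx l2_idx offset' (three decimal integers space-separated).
vaddr = 118 = 0b001110110
  top 3 bits -> l1_idx = 1
  next 3 bits -> l2_idx = 6
  bottom 3 bits -> offset = 6

Answer: 1 6 6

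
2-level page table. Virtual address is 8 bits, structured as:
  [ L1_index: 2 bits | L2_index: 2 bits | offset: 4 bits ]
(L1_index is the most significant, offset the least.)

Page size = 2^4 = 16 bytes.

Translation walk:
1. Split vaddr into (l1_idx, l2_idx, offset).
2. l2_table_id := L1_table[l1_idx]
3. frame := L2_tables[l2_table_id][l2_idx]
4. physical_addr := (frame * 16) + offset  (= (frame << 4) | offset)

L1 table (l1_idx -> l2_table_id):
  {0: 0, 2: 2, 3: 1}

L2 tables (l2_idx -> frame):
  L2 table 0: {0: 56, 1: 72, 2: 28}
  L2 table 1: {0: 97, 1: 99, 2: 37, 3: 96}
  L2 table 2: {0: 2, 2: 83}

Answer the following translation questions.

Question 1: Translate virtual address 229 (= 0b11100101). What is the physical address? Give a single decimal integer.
vaddr = 229 = 0b11100101
Split: l1_idx=3, l2_idx=2, offset=5
L1[3] = 1
L2[1][2] = 37
paddr = 37 * 16 + 5 = 597

Answer: 597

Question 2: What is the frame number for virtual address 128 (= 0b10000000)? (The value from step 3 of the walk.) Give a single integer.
Answer: 2

Derivation:
vaddr = 128: l1_idx=2, l2_idx=0
L1[2] = 2; L2[2][0] = 2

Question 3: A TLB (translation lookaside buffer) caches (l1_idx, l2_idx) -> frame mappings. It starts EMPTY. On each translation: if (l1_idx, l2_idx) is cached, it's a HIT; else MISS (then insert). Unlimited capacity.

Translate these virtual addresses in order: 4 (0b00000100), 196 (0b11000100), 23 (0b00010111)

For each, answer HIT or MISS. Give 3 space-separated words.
Answer: MISS MISS MISS

Derivation:
vaddr=4: (0,0) not in TLB -> MISS, insert
vaddr=196: (3,0) not in TLB -> MISS, insert
vaddr=23: (0,1) not in TLB -> MISS, insert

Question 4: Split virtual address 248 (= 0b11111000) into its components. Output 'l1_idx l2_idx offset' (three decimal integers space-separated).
vaddr = 248 = 0b11111000
  top 2 bits -> l1_idx = 3
  next 2 bits -> l2_idx = 3
  bottom 4 bits -> offset = 8

Answer: 3 3 8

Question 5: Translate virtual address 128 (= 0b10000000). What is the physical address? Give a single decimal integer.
Answer: 32

Derivation:
vaddr = 128 = 0b10000000
Split: l1_idx=2, l2_idx=0, offset=0
L1[2] = 2
L2[2][0] = 2
paddr = 2 * 16 + 0 = 32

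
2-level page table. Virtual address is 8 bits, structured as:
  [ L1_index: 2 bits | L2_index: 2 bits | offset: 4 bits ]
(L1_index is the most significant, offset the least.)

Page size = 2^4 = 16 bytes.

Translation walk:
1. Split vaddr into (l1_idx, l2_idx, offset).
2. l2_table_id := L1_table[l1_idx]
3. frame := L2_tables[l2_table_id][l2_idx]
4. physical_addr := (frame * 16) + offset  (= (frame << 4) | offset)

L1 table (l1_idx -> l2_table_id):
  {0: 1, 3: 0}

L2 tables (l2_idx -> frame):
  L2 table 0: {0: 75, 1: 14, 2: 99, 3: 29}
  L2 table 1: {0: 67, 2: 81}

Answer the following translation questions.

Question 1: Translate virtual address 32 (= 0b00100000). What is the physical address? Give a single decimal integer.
Answer: 1296

Derivation:
vaddr = 32 = 0b00100000
Split: l1_idx=0, l2_idx=2, offset=0
L1[0] = 1
L2[1][2] = 81
paddr = 81 * 16 + 0 = 1296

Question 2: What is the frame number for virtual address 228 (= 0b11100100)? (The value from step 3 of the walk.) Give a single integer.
Answer: 99

Derivation:
vaddr = 228: l1_idx=3, l2_idx=2
L1[3] = 0; L2[0][2] = 99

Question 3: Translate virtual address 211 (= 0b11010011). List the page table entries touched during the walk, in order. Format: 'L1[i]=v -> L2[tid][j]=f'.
vaddr = 211 = 0b11010011
Split: l1_idx=3, l2_idx=1, offset=3

Answer: L1[3]=0 -> L2[0][1]=14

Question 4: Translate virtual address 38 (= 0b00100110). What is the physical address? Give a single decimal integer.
Answer: 1302

Derivation:
vaddr = 38 = 0b00100110
Split: l1_idx=0, l2_idx=2, offset=6
L1[0] = 1
L2[1][2] = 81
paddr = 81 * 16 + 6 = 1302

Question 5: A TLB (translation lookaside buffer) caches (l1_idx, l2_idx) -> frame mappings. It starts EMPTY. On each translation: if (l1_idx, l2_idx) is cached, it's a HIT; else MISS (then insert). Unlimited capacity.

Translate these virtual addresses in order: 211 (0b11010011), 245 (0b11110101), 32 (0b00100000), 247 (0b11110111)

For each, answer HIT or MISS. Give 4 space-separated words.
vaddr=211: (3,1) not in TLB -> MISS, insert
vaddr=245: (3,3) not in TLB -> MISS, insert
vaddr=32: (0,2) not in TLB -> MISS, insert
vaddr=247: (3,3) in TLB -> HIT

Answer: MISS MISS MISS HIT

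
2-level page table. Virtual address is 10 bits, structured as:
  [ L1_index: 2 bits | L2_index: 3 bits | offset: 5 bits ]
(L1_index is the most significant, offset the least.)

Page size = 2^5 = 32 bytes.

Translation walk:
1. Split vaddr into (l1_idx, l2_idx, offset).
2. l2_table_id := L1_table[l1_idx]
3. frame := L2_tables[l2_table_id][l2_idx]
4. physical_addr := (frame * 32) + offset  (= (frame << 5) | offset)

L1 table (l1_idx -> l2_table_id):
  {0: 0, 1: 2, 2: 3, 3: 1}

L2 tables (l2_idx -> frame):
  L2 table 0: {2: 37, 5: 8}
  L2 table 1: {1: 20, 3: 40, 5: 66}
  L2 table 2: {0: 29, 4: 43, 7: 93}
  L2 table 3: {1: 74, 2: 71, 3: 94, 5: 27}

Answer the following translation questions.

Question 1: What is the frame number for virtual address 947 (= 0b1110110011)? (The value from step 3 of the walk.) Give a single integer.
vaddr = 947: l1_idx=3, l2_idx=5
L1[3] = 1; L2[1][5] = 66

Answer: 66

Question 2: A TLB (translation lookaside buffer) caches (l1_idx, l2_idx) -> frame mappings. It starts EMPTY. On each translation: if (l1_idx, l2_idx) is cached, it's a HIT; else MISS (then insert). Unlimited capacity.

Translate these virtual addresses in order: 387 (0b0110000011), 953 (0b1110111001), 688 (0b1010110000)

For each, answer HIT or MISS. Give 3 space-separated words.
Answer: MISS MISS MISS

Derivation:
vaddr=387: (1,4) not in TLB -> MISS, insert
vaddr=953: (3,5) not in TLB -> MISS, insert
vaddr=688: (2,5) not in TLB -> MISS, insert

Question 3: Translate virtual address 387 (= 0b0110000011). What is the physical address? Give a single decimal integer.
vaddr = 387 = 0b0110000011
Split: l1_idx=1, l2_idx=4, offset=3
L1[1] = 2
L2[2][4] = 43
paddr = 43 * 32 + 3 = 1379

Answer: 1379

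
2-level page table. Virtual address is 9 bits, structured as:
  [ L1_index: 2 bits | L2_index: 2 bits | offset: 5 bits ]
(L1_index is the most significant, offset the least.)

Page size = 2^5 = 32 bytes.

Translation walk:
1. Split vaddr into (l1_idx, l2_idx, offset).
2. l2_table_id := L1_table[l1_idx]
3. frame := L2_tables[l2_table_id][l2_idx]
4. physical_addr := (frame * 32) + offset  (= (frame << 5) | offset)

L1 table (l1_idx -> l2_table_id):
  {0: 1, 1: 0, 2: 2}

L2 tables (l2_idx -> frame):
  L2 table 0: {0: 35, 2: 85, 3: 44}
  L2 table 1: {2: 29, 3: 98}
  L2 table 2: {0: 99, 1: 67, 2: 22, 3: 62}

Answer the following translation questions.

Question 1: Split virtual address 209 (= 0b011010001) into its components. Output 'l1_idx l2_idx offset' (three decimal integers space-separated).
vaddr = 209 = 0b011010001
  top 2 bits -> l1_idx = 1
  next 2 bits -> l2_idx = 2
  bottom 5 bits -> offset = 17

Answer: 1 2 17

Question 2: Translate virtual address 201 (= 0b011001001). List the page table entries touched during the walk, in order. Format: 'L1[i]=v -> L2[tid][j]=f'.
Answer: L1[1]=0 -> L2[0][2]=85

Derivation:
vaddr = 201 = 0b011001001
Split: l1_idx=1, l2_idx=2, offset=9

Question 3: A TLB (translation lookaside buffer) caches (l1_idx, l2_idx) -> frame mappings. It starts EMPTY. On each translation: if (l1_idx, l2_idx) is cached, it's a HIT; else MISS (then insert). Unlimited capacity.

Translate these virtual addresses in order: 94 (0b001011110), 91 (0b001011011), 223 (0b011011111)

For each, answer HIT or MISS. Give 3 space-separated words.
Answer: MISS HIT MISS

Derivation:
vaddr=94: (0,2) not in TLB -> MISS, insert
vaddr=91: (0,2) in TLB -> HIT
vaddr=223: (1,2) not in TLB -> MISS, insert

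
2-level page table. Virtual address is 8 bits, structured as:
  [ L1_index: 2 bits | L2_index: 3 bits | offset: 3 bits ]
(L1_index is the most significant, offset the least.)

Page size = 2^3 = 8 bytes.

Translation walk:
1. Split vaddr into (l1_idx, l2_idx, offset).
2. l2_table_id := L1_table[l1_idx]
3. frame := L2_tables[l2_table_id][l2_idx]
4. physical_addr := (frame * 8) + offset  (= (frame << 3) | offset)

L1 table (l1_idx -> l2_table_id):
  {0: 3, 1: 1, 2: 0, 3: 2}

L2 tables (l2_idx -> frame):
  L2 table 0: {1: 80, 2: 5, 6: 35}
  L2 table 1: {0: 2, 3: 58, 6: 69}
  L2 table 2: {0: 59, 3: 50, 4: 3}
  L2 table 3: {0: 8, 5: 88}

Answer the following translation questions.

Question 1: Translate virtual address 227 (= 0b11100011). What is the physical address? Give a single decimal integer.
vaddr = 227 = 0b11100011
Split: l1_idx=3, l2_idx=4, offset=3
L1[3] = 2
L2[2][4] = 3
paddr = 3 * 8 + 3 = 27

Answer: 27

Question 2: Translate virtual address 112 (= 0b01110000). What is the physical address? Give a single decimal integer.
Answer: 552

Derivation:
vaddr = 112 = 0b01110000
Split: l1_idx=1, l2_idx=6, offset=0
L1[1] = 1
L2[1][6] = 69
paddr = 69 * 8 + 0 = 552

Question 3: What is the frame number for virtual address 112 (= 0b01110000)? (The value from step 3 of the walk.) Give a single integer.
vaddr = 112: l1_idx=1, l2_idx=6
L1[1] = 1; L2[1][6] = 69

Answer: 69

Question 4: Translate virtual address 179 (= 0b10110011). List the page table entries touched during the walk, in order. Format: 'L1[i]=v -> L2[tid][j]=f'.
Answer: L1[2]=0 -> L2[0][6]=35

Derivation:
vaddr = 179 = 0b10110011
Split: l1_idx=2, l2_idx=6, offset=3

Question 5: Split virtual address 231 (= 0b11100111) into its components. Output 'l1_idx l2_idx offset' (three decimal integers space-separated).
Answer: 3 4 7

Derivation:
vaddr = 231 = 0b11100111
  top 2 bits -> l1_idx = 3
  next 3 bits -> l2_idx = 4
  bottom 3 bits -> offset = 7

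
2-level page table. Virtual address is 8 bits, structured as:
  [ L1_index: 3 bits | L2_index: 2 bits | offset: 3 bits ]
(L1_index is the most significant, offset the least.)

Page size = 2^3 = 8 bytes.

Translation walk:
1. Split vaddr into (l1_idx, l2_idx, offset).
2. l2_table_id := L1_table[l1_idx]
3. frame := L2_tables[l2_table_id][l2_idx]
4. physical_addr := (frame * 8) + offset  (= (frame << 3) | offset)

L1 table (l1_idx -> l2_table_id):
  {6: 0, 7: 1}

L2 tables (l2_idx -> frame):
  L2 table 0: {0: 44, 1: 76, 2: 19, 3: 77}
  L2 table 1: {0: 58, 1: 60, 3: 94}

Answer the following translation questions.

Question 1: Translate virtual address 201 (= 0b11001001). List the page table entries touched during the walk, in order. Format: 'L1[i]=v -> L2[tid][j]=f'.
vaddr = 201 = 0b11001001
Split: l1_idx=6, l2_idx=1, offset=1

Answer: L1[6]=0 -> L2[0][1]=76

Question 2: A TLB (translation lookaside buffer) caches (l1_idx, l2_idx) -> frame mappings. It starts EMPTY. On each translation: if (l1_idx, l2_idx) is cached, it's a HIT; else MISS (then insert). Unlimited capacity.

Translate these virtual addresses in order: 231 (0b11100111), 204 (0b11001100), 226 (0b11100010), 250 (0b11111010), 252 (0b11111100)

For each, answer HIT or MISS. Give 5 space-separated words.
vaddr=231: (7,0) not in TLB -> MISS, insert
vaddr=204: (6,1) not in TLB -> MISS, insert
vaddr=226: (7,0) in TLB -> HIT
vaddr=250: (7,3) not in TLB -> MISS, insert
vaddr=252: (7,3) in TLB -> HIT

Answer: MISS MISS HIT MISS HIT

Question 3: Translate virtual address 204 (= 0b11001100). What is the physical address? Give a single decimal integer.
vaddr = 204 = 0b11001100
Split: l1_idx=6, l2_idx=1, offset=4
L1[6] = 0
L2[0][1] = 76
paddr = 76 * 8 + 4 = 612

Answer: 612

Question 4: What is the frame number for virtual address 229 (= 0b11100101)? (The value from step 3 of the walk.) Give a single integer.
vaddr = 229: l1_idx=7, l2_idx=0
L1[7] = 1; L2[1][0] = 58

Answer: 58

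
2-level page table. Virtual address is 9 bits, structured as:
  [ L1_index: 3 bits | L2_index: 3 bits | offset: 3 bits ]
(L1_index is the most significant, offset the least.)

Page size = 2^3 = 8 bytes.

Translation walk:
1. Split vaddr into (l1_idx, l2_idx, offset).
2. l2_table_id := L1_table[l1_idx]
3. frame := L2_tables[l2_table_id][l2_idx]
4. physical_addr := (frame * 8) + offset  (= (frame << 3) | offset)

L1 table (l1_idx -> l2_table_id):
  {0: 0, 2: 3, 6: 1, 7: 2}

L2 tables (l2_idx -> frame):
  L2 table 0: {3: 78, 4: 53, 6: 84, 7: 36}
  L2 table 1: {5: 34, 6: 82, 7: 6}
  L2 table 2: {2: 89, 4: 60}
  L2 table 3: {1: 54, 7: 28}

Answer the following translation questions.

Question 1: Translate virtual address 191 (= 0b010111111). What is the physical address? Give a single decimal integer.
vaddr = 191 = 0b010111111
Split: l1_idx=2, l2_idx=7, offset=7
L1[2] = 3
L2[3][7] = 28
paddr = 28 * 8 + 7 = 231

Answer: 231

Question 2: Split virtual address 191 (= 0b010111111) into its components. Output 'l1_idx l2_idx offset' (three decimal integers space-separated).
vaddr = 191 = 0b010111111
  top 3 bits -> l1_idx = 2
  next 3 bits -> l2_idx = 7
  bottom 3 bits -> offset = 7

Answer: 2 7 7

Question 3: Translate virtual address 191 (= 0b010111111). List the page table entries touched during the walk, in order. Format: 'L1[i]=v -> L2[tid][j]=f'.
vaddr = 191 = 0b010111111
Split: l1_idx=2, l2_idx=7, offset=7

Answer: L1[2]=3 -> L2[3][7]=28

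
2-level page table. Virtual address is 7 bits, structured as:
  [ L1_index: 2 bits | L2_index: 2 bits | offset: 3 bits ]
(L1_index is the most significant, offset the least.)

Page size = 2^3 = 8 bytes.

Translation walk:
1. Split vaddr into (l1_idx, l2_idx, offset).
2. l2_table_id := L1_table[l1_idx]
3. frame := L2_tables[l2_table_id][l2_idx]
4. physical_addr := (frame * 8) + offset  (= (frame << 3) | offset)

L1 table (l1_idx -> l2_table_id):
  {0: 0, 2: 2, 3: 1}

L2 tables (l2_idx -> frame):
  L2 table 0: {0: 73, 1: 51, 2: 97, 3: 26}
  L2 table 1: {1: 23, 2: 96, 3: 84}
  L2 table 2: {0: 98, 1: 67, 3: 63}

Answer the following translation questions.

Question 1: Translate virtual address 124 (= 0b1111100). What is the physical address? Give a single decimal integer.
vaddr = 124 = 0b1111100
Split: l1_idx=3, l2_idx=3, offset=4
L1[3] = 1
L2[1][3] = 84
paddr = 84 * 8 + 4 = 676

Answer: 676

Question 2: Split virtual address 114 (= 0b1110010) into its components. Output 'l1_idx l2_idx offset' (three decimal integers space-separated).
vaddr = 114 = 0b1110010
  top 2 bits -> l1_idx = 3
  next 2 bits -> l2_idx = 2
  bottom 3 bits -> offset = 2

Answer: 3 2 2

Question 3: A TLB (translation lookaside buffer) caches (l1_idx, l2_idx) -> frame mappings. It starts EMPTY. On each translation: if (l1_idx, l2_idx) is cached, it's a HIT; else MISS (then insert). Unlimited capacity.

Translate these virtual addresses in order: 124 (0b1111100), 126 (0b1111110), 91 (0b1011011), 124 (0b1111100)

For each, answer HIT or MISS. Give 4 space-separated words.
vaddr=124: (3,3) not in TLB -> MISS, insert
vaddr=126: (3,3) in TLB -> HIT
vaddr=91: (2,3) not in TLB -> MISS, insert
vaddr=124: (3,3) in TLB -> HIT

Answer: MISS HIT MISS HIT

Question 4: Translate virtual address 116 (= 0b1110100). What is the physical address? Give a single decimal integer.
vaddr = 116 = 0b1110100
Split: l1_idx=3, l2_idx=2, offset=4
L1[3] = 1
L2[1][2] = 96
paddr = 96 * 8 + 4 = 772

Answer: 772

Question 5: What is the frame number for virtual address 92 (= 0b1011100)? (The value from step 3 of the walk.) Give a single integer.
vaddr = 92: l1_idx=2, l2_idx=3
L1[2] = 2; L2[2][3] = 63

Answer: 63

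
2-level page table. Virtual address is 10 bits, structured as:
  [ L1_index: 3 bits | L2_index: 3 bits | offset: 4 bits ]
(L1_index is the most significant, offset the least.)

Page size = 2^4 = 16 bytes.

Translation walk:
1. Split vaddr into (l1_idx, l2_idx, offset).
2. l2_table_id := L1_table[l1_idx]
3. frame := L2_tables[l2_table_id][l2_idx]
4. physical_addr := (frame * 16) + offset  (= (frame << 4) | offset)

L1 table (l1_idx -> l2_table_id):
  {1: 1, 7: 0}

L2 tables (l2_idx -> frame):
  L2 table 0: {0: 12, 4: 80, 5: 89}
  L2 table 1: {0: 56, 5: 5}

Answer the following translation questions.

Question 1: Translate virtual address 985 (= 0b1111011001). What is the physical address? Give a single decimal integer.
vaddr = 985 = 0b1111011001
Split: l1_idx=7, l2_idx=5, offset=9
L1[7] = 0
L2[0][5] = 89
paddr = 89 * 16 + 9 = 1433

Answer: 1433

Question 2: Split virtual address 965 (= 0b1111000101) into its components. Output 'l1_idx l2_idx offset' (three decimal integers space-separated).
Answer: 7 4 5

Derivation:
vaddr = 965 = 0b1111000101
  top 3 bits -> l1_idx = 7
  next 3 bits -> l2_idx = 4
  bottom 4 bits -> offset = 5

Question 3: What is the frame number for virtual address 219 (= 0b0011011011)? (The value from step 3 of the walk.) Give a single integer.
Answer: 5

Derivation:
vaddr = 219: l1_idx=1, l2_idx=5
L1[1] = 1; L2[1][5] = 5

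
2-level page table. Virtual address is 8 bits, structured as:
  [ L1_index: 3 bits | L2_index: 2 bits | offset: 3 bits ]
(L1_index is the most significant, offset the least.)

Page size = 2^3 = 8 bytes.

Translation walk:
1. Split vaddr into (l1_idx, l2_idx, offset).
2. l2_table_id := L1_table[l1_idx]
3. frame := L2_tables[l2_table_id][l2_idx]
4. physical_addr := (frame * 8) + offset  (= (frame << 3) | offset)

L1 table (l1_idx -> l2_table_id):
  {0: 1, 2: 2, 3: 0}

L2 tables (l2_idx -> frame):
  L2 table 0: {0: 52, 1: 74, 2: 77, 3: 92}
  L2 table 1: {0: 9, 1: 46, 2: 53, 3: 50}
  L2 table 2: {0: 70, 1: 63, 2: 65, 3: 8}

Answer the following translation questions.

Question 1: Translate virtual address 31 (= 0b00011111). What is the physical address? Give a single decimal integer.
Answer: 407

Derivation:
vaddr = 31 = 0b00011111
Split: l1_idx=0, l2_idx=3, offset=7
L1[0] = 1
L2[1][3] = 50
paddr = 50 * 8 + 7 = 407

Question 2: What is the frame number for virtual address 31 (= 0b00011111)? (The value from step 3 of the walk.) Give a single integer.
Answer: 50

Derivation:
vaddr = 31: l1_idx=0, l2_idx=3
L1[0] = 1; L2[1][3] = 50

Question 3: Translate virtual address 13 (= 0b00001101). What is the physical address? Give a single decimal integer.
vaddr = 13 = 0b00001101
Split: l1_idx=0, l2_idx=1, offset=5
L1[0] = 1
L2[1][1] = 46
paddr = 46 * 8 + 5 = 373

Answer: 373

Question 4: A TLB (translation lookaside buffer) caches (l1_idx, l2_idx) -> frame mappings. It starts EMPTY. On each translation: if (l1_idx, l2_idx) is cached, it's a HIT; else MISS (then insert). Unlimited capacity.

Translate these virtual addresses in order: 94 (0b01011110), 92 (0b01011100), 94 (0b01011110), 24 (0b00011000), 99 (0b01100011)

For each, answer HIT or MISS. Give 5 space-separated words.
Answer: MISS HIT HIT MISS MISS

Derivation:
vaddr=94: (2,3) not in TLB -> MISS, insert
vaddr=92: (2,3) in TLB -> HIT
vaddr=94: (2,3) in TLB -> HIT
vaddr=24: (0,3) not in TLB -> MISS, insert
vaddr=99: (3,0) not in TLB -> MISS, insert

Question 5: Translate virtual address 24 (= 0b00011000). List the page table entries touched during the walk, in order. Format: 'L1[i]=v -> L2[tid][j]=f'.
vaddr = 24 = 0b00011000
Split: l1_idx=0, l2_idx=3, offset=0

Answer: L1[0]=1 -> L2[1][3]=50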